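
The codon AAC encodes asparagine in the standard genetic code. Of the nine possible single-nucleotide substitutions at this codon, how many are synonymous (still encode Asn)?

1

Position 1: none → 0 synonymous.
Position 2: none → 0 synonymous.
Position 3: AAU → 1 synonymous.
Total: 0 + 0 + 1 = 1.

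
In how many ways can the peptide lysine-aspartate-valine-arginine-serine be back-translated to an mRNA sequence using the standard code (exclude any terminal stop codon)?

576

Lys: 2 codons.
Asp: 2 codons.
Val: 4 codons.
Arg: 6 codons.
Ser: 6 codons.
2 × 2 × 4 × 6 × 6 = 576.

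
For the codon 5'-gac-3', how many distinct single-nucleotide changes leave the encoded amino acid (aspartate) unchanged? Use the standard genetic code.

1

Position 1: none → 0 synonymous.
Position 2: none → 0 synonymous.
Position 3: GAT → 1 synonymous.
Total: 0 + 0 + 1 = 1.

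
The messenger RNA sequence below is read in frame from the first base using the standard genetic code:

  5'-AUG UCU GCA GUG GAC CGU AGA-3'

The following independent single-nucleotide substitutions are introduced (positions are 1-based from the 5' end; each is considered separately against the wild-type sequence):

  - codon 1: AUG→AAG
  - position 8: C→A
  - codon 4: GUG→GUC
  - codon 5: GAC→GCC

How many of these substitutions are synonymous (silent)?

Codon 1: AUG (Met) → AAG (Lys) — missense.
Codon 3: GCA (Ala) → GAA (Glu) — missense.
Codon 4: GUG (Val) → GUC (Val) — synonymous.
Codon 5: GAC (Asp) → GCC (Ala) — missense.
Synonymous: 1 of 4.

1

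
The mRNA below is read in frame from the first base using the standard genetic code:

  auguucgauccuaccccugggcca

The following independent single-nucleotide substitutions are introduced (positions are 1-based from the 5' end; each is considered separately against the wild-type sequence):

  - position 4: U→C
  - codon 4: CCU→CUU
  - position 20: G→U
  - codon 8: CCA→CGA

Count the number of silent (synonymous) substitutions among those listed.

Codon 2: UUC (Phe) → CUC (Leu) — missense.
Codon 4: CCU (Pro) → CUU (Leu) — missense.
Codon 7: GGG (Gly) → GUG (Val) — missense.
Codon 8: CCA (Pro) → CGA (Arg) — missense.
Synonymous: 0 of 4.

0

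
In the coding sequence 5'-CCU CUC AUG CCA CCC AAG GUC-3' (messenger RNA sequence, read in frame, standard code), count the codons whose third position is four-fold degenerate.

Codon 1 CCU (Pro): third position 4-fold.
Codon 2 CUC (Leu): third position 4-fold.
Codon 3 AUG (Met): third position 1-fold.
Codon 4 CCA (Pro): third position 4-fold.
Codon 5 CCC (Pro): third position 4-fold.
Codon 6 AAG (Lys): third position 2-fold.
Codon 7 GUC (Val): third position 4-fold.
Four-fold degenerate third positions: 5.

5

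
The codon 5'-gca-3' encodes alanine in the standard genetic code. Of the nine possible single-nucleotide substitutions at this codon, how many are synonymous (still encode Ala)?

Position 1: none → 0 synonymous.
Position 2: none → 0 synonymous.
Position 3: GCU, GCC, GCG → 3 synonymous.
Total: 0 + 0 + 3 = 3.

3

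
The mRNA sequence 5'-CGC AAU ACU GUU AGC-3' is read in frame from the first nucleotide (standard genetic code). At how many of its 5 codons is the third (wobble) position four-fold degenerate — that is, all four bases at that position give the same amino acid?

Codon 1 CGC (Arg): third position 4-fold.
Codon 2 AAU (Asn): third position 2-fold.
Codon 3 ACU (Thr): third position 4-fold.
Codon 4 GUU (Val): third position 4-fold.
Codon 5 AGC (Ser): third position 2-fold.
Four-fold degenerate third positions: 3.

3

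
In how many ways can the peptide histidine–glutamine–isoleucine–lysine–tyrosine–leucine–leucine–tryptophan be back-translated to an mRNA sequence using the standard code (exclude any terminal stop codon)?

His: 2 codons.
Gln: 2 codons.
Ile: 3 codons.
Lys: 2 codons.
Tyr: 2 codons.
Leu: 6 codons.
Leu: 6 codons.
Trp: 1 codon.
2 × 2 × 3 × 2 × 2 × 6 × 6 × 1 = 1728.

1728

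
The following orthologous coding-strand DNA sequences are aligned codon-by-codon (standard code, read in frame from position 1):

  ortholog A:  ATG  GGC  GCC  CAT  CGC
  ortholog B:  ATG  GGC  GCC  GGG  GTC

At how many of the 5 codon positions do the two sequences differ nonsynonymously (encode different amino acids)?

2

Codon 1: ATG Met / ATG Met — identical.
Codon 2: GGC Gly / GGC Gly — identical.
Codon 3: GCC Ala / GCC Ala — identical.
Codon 4: CAT His / GGG Gly — nonsynonymous.
Codon 5: CGC Arg / GTC Val — nonsynonymous.
Nonsynonymous differences: 2.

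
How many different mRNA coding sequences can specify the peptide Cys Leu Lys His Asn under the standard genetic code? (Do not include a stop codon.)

96

Cys: 2 codons.
Leu: 6 codons.
Lys: 2 codons.
His: 2 codons.
Asn: 2 codons.
2 × 6 × 2 × 2 × 2 = 96.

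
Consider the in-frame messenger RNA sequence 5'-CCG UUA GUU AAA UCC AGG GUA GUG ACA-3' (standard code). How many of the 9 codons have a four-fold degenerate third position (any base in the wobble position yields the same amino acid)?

Codon 1 CCG (Pro): third position 4-fold.
Codon 2 UUA (Leu): third position 2-fold.
Codon 3 GUU (Val): third position 4-fold.
Codon 4 AAA (Lys): third position 2-fold.
Codon 5 UCC (Ser): third position 4-fold.
Codon 6 AGG (Arg): third position 2-fold.
Codon 7 GUA (Val): third position 4-fold.
Codon 8 GUG (Val): third position 4-fold.
Codon 9 ACA (Thr): third position 4-fold.
Four-fold degenerate third positions: 6.

6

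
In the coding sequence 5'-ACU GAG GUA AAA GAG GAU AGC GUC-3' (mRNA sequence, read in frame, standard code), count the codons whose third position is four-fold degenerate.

3

Codon 1 ACU (Thr): third position 4-fold.
Codon 2 GAG (Glu): third position 2-fold.
Codon 3 GUA (Val): third position 4-fold.
Codon 4 AAA (Lys): third position 2-fold.
Codon 5 GAG (Glu): third position 2-fold.
Codon 6 GAU (Asp): third position 2-fold.
Codon 7 AGC (Ser): third position 2-fold.
Codon 8 GUC (Val): third position 4-fold.
Four-fold degenerate third positions: 3.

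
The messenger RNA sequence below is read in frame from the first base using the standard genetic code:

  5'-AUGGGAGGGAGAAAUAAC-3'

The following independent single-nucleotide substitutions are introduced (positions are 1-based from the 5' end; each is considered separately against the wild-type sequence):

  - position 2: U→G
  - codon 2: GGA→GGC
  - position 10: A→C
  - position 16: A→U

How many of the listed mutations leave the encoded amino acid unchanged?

2

Codon 1: AUG (Met) → AGG (Arg) — missense.
Codon 2: GGA (Gly) → GGC (Gly) — synonymous.
Codon 4: AGA (Arg) → CGA (Arg) — synonymous.
Codon 6: AAC (Asn) → UAC (Tyr) — missense.
Synonymous: 2 of 4.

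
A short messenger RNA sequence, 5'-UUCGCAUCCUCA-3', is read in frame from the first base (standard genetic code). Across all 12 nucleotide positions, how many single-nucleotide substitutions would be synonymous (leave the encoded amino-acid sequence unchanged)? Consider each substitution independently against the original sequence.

Codon 1 (UUC, Phe): 1 synonymous substitution.
Codon 2 (GCA, Ala): 3 synonymous substitutions.
Codon 3 (UCC, Ser): 3 synonymous substitutions.
Codon 4 (UCA, Ser): 3 synonymous substitutions.
Total: 1 + 3 + 3 + 3 = 10.

10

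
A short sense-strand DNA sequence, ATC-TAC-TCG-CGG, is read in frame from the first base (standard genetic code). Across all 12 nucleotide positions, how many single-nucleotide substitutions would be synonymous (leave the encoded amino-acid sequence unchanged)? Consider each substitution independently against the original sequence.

10

Codon 1 (ATC, Ile): 2 synonymous substitutions.
Codon 2 (TAC, Tyr): 1 synonymous substitution.
Codon 3 (TCG, Ser): 3 synonymous substitutions.
Codon 4 (CGG, Arg): 4 synonymous substitutions.
Total: 2 + 1 + 3 + 4 = 10.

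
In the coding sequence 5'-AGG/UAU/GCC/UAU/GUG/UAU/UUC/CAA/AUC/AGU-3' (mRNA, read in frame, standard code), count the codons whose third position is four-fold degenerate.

2

Codon 1 AGG (Arg): third position 2-fold.
Codon 2 UAU (Tyr): third position 2-fold.
Codon 3 GCC (Ala): third position 4-fold.
Codon 4 UAU (Tyr): third position 2-fold.
Codon 5 GUG (Val): third position 4-fold.
Codon 6 UAU (Tyr): third position 2-fold.
Codon 7 UUC (Phe): third position 2-fold.
Codon 8 CAA (Gln): third position 2-fold.
Codon 9 AUC (Ile): third position 3-fold.
Codon 10 AGU (Ser): third position 2-fold.
Four-fold degenerate third positions: 2.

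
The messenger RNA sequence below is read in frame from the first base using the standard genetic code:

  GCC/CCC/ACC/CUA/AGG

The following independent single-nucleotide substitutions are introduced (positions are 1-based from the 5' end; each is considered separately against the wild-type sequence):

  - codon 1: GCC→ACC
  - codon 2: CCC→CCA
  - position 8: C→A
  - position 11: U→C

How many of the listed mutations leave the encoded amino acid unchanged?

Codon 1: GCC (Ala) → ACC (Thr) — missense.
Codon 2: CCC (Pro) → CCA (Pro) — synonymous.
Codon 3: ACC (Thr) → AAC (Asn) — missense.
Codon 4: CUA (Leu) → CCA (Pro) — missense.
Synonymous: 1 of 4.

1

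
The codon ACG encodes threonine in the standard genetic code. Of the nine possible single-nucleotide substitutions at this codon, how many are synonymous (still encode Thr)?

3

Position 1: none → 0 synonymous.
Position 2: none → 0 synonymous.
Position 3: ACU, ACC, ACA → 3 synonymous.
Total: 0 + 0 + 3 = 3.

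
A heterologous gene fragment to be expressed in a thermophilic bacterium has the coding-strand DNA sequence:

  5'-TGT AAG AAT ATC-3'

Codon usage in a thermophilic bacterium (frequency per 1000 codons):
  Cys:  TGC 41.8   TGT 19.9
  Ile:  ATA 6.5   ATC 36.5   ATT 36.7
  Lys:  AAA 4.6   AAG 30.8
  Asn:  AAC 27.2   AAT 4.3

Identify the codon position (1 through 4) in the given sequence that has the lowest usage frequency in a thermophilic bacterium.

Codon 1 TGT (Cys): 19.9 per 1000.
Codon 2 AAG (Lys): 30.8 per 1000.
Codon 3 AAT (Asn): 4.3 per 1000.
Codon 4 ATC (Ile): 36.5 per 1000.
Lowest frequency is 4.3 at codon 3.

3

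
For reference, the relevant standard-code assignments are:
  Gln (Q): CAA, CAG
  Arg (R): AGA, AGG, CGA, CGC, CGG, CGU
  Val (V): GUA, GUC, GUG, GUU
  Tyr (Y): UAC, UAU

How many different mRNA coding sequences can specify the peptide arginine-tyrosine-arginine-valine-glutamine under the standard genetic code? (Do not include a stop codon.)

Arg: 6 codons.
Tyr: 2 codons.
Arg: 6 codons.
Val: 4 codons.
Gln: 2 codons.
6 × 2 × 6 × 4 × 2 = 576.

576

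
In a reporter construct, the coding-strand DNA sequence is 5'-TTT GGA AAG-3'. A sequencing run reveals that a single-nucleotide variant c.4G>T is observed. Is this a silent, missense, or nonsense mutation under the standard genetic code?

Position 4 falls in codon 2: GGA → Gly.
After the substitution the codon is TGA → Stop.
The new codon is a stop codon, so this is a nonsense mutation.

nonsense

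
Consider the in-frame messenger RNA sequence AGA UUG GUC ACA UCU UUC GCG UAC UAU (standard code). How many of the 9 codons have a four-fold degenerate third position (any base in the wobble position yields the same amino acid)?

Codon 1 AGA (Arg): third position 2-fold.
Codon 2 UUG (Leu): third position 2-fold.
Codon 3 GUC (Val): third position 4-fold.
Codon 4 ACA (Thr): third position 4-fold.
Codon 5 UCU (Ser): third position 4-fold.
Codon 6 UUC (Phe): third position 2-fold.
Codon 7 GCG (Ala): third position 4-fold.
Codon 8 UAC (Tyr): third position 2-fold.
Codon 9 UAU (Tyr): third position 2-fold.
Four-fold degenerate third positions: 4.

4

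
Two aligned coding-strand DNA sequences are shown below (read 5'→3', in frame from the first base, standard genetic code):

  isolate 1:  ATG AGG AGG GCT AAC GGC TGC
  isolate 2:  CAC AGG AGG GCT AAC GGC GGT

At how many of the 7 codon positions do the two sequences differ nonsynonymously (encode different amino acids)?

2

Codon 1: ATG Met / CAC His — nonsynonymous.
Codon 2: AGG Arg / AGG Arg — identical.
Codon 3: AGG Arg / AGG Arg — identical.
Codon 4: GCT Ala / GCT Ala — identical.
Codon 5: AAC Asn / AAC Asn — identical.
Codon 6: GGC Gly / GGC Gly — identical.
Codon 7: TGC Cys / GGT Gly — nonsynonymous.
Nonsynonymous differences: 2.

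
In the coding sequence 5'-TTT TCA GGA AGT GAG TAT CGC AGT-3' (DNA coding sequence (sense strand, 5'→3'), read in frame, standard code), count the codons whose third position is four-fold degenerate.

3

Codon 1 TTT (Phe): third position 2-fold.
Codon 2 TCA (Ser): third position 4-fold.
Codon 3 GGA (Gly): third position 4-fold.
Codon 4 AGT (Ser): third position 2-fold.
Codon 5 GAG (Glu): third position 2-fold.
Codon 6 TAT (Tyr): third position 2-fold.
Codon 7 CGC (Arg): third position 4-fold.
Codon 8 AGT (Ser): third position 2-fold.
Four-fold degenerate third positions: 3.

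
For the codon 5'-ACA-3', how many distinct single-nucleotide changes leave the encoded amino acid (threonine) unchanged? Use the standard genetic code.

Position 1: none → 0 synonymous.
Position 2: none → 0 synonymous.
Position 3: ACU, ACC, ACG → 3 synonymous.
Total: 0 + 0 + 3 = 3.

3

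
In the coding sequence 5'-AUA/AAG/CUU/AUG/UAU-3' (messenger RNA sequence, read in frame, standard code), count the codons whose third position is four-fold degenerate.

Codon 1 AUA (Ile): third position 3-fold.
Codon 2 AAG (Lys): third position 2-fold.
Codon 3 CUU (Leu): third position 4-fold.
Codon 4 AUG (Met): third position 1-fold.
Codon 5 UAU (Tyr): third position 2-fold.
Four-fold degenerate third positions: 1.

1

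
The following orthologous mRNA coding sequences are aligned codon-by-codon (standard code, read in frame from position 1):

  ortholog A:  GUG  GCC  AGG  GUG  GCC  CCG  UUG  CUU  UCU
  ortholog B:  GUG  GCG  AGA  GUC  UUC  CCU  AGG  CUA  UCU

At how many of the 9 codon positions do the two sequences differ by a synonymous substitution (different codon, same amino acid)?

Codon 1: GUG Val / GUG Val — identical.
Codon 2: GCC Ala / GCG Ala — synonymous.
Codon 3: AGG Arg / AGA Arg — synonymous.
Codon 4: GUG Val / GUC Val — synonymous.
Codon 5: GCC Ala / UUC Phe — nonsynonymous.
Codon 6: CCG Pro / CCU Pro — synonymous.
Codon 7: UUG Leu / AGG Arg — nonsynonymous.
Codon 8: CUU Leu / CUA Leu — synonymous.
Codon 9: UCU Ser / UCU Ser — identical.
Synonymous differences: 5.

5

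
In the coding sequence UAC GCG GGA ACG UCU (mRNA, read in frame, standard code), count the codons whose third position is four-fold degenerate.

Codon 1 UAC (Tyr): third position 2-fold.
Codon 2 GCG (Ala): third position 4-fold.
Codon 3 GGA (Gly): third position 4-fold.
Codon 4 ACG (Thr): third position 4-fold.
Codon 5 UCU (Ser): third position 4-fold.
Four-fold degenerate third positions: 4.

4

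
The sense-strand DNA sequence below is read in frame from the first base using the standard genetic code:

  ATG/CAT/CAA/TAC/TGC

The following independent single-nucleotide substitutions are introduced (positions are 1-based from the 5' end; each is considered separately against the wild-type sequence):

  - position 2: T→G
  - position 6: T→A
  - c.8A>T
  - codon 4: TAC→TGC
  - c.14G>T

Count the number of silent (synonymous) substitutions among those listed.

Codon 1: ATG (Met) → AGG (Arg) — missense.
Codon 2: CAT (His) → CAA (Gln) — missense.
Codon 3: CAA (Gln) → CTA (Leu) — missense.
Codon 4: TAC (Tyr) → TGC (Cys) — missense.
Codon 5: TGC (Cys) → TTC (Phe) — missense.
Synonymous: 0 of 5.

0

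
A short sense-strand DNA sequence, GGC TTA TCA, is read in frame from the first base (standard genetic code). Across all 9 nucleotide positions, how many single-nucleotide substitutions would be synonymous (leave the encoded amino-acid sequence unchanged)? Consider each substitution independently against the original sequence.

Codon 1 (GGC, Gly): 3 synonymous substitutions.
Codon 2 (TTA, Leu): 2 synonymous substitutions.
Codon 3 (TCA, Ser): 3 synonymous substitutions.
Total: 3 + 2 + 3 = 8.

8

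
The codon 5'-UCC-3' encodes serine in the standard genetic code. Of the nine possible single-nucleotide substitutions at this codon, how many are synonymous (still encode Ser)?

3

Position 1: none → 0 synonymous.
Position 2: none → 0 synonymous.
Position 3: UCU, UCA, UCG → 3 synonymous.
Total: 0 + 0 + 3 = 3.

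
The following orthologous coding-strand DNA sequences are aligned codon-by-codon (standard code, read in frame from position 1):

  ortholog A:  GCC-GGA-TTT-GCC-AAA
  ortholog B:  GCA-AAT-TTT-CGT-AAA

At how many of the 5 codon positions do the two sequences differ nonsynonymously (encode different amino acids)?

2

Codon 1: GCC Ala / GCA Ala — synonymous.
Codon 2: GGA Gly / AAT Asn — nonsynonymous.
Codon 3: TTT Phe / TTT Phe — identical.
Codon 4: GCC Ala / CGT Arg — nonsynonymous.
Codon 5: AAA Lys / AAA Lys — identical.
Nonsynonymous differences: 2.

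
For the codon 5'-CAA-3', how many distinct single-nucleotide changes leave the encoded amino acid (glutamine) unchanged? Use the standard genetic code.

1

Position 1: none → 0 synonymous.
Position 2: none → 0 synonymous.
Position 3: CAG → 1 synonymous.
Total: 0 + 0 + 1 = 1.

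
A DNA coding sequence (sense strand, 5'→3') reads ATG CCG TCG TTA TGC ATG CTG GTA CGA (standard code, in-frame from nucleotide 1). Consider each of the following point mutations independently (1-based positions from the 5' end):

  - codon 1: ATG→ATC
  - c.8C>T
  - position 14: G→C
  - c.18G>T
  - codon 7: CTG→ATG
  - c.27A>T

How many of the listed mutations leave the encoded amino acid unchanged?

Codon 1: ATG (Met) → ATC (Ile) — missense.
Codon 3: TCG (Ser) → TTG (Leu) — missense.
Codon 5: TGC (Cys) → TCC (Ser) — missense.
Codon 6: ATG (Met) → ATT (Ile) — missense.
Codon 7: CTG (Leu) → ATG (Met) — missense.
Codon 9: CGA (Arg) → CGT (Arg) — synonymous.
Synonymous: 1 of 6.

1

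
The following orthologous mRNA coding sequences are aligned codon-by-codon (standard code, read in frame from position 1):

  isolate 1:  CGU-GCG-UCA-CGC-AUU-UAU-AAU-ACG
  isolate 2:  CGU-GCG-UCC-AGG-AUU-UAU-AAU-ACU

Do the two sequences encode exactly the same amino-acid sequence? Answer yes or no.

Codon 1: CGU Arg / CGU Arg — identical.
Codon 2: GCG Ala / GCG Ala — identical.
Codon 3: UCA Ser / UCC Ser — synonymous.
Codon 4: CGC Arg / AGG Arg — synonymous.
Codon 5: AUU Ile / AUU Ile — identical.
Codon 6: UAU Tyr / UAU Tyr — identical.
Codon 7: AAU Asn / AAU Asn — identical.
Codon 8: ACG Thr / ACU Thr — synonymous.
Nonsynonymous differences: 0 → same protein.

yes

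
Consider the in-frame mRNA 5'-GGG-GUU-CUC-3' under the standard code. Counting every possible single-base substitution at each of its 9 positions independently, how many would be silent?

Codon 1 (GGG, Gly): 3 synonymous substitutions.
Codon 2 (GUU, Val): 3 synonymous substitutions.
Codon 3 (CUC, Leu): 3 synonymous substitutions.
Total: 3 + 3 + 3 = 9.

9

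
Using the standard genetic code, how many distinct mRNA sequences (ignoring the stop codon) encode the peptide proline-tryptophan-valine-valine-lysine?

128

Pro: 4 codons.
Trp: 1 codon.
Val: 4 codons.
Val: 4 codons.
Lys: 2 codons.
4 × 1 × 4 × 4 × 2 = 128.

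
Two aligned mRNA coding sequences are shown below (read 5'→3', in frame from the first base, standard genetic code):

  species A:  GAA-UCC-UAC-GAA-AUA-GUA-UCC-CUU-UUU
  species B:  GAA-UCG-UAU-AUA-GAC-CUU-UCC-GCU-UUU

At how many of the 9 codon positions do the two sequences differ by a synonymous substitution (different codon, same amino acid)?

Codon 1: GAA Glu / GAA Glu — identical.
Codon 2: UCC Ser / UCG Ser — synonymous.
Codon 3: UAC Tyr / UAU Tyr — synonymous.
Codon 4: GAA Glu / AUA Ile — nonsynonymous.
Codon 5: AUA Ile / GAC Asp — nonsynonymous.
Codon 6: GUA Val / CUU Leu — nonsynonymous.
Codon 7: UCC Ser / UCC Ser — identical.
Codon 8: CUU Leu / GCU Ala — nonsynonymous.
Codon 9: UUU Phe / UUU Phe — identical.
Synonymous differences: 2.

2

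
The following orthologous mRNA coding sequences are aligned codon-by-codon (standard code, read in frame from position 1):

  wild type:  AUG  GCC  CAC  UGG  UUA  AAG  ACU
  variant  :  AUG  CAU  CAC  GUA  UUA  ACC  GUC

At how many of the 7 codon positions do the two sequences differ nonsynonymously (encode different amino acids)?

4

Codon 1: AUG Met / AUG Met — identical.
Codon 2: GCC Ala / CAU His — nonsynonymous.
Codon 3: CAC His / CAC His — identical.
Codon 4: UGG Trp / GUA Val — nonsynonymous.
Codon 5: UUA Leu / UUA Leu — identical.
Codon 6: AAG Lys / ACC Thr — nonsynonymous.
Codon 7: ACU Thr / GUC Val — nonsynonymous.
Nonsynonymous differences: 4.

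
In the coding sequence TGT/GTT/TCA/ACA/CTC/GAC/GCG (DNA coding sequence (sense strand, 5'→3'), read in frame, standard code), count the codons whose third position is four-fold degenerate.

5

Codon 1 TGT (Cys): third position 2-fold.
Codon 2 GTT (Val): third position 4-fold.
Codon 3 TCA (Ser): third position 4-fold.
Codon 4 ACA (Thr): third position 4-fold.
Codon 5 CTC (Leu): third position 4-fold.
Codon 6 GAC (Asp): third position 2-fold.
Codon 7 GCG (Ala): third position 4-fold.
Four-fold degenerate third positions: 5.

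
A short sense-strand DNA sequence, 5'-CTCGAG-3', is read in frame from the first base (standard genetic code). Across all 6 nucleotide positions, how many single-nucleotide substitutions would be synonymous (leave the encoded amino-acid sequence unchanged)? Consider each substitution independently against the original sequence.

Codon 1 (CTC, Leu): 3 synonymous substitutions.
Codon 2 (GAG, Glu): 1 synonymous substitution.
Total: 3 + 1 = 4.

4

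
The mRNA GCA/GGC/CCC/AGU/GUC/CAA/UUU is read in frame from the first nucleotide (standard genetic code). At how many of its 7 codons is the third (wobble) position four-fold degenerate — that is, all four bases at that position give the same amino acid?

4

Codon 1 GCA (Ala): third position 4-fold.
Codon 2 GGC (Gly): third position 4-fold.
Codon 3 CCC (Pro): third position 4-fold.
Codon 4 AGU (Ser): third position 2-fold.
Codon 5 GUC (Val): third position 4-fold.
Codon 6 CAA (Gln): third position 2-fold.
Codon 7 UUU (Phe): third position 2-fold.
Four-fold degenerate third positions: 4.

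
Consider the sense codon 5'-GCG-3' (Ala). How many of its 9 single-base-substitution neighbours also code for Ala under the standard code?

3

Position 1: none → 0 synonymous.
Position 2: none → 0 synonymous.
Position 3: GCT, GCC, GCA → 3 synonymous.
Total: 0 + 0 + 3 = 3.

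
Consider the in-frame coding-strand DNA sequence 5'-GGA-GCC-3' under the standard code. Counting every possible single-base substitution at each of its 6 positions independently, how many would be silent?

6

Codon 1 (GGA, Gly): 3 synonymous substitutions.
Codon 2 (GCC, Ala): 3 synonymous substitutions.
Total: 3 + 3 = 6.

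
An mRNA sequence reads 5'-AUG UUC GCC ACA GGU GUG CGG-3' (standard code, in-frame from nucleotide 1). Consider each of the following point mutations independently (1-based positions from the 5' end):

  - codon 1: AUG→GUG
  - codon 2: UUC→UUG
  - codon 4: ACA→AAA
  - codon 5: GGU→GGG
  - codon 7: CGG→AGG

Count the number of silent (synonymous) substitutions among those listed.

Codon 1: AUG (Met) → GUG (Val) — missense.
Codon 2: UUC (Phe) → UUG (Leu) — missense.
Codon 4: ACA (Thr) → AAA (Lys) — missense.
Codon 5: GGU (Gly) → GGG (Gly) — synonymous.
Codon 7: CGG (Arg) → AGG (Arg) — synonymous.
Synonymous: 2 of 5.

2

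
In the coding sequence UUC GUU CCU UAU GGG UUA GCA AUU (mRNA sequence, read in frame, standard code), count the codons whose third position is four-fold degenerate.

4

Codon 1 UUC (Phe): third position 2-fold.
Codon 2 GUU (Val): third position 4-fold.
Codon 3 CCU (Pro): third position 4-fold.
Codon 4 UAU (Tyr): third position 2-fold.
Codon 5 GGG (Gly): third position 4-fold.
Codon 6 UUA (Leu): third position 2-fold.
Codon 7 GCA (Ala): third position 4-fold.
Codon 8 AUU (Ile): third position 3-fold.
Four-fold degenerate third positions: 4.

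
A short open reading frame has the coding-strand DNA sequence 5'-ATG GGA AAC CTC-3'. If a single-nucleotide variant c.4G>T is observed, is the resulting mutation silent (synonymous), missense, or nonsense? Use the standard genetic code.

Position 4 falls in codon 2: GGA → Gly.
After the substitution the codon is TGA → Stop.
The new codon is a stop codon, so this is a nonsense mutation.

nonsense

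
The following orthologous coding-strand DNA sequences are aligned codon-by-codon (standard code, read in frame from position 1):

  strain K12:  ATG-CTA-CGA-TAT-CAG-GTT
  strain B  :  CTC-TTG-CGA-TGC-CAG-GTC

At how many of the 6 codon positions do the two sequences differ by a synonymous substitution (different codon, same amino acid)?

2

Codon 1: ATG Met / CTC Leu — nonsynonymous.
Codon 2: CTA Leu / TTG Leu — synonymous.
Codon 3: CGA Arg / CGA Arg — identical.
Codon 4: TAT Tyr / TGC Cys — nonsynonymous.
Codon 5: CAG Gln / CAG Gln — identical.
Codon 6: GTT Val / GTC Val — synonymous.
Synonymous differences: 2.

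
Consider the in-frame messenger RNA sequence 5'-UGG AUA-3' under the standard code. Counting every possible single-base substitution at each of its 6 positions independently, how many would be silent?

2

Codon 1 (UGG, Trp): 0 synonymous substitutions.
Codon 2 (AUA, Ile): 2 synonymous substitutions.
Total: 0 + 2 = 2.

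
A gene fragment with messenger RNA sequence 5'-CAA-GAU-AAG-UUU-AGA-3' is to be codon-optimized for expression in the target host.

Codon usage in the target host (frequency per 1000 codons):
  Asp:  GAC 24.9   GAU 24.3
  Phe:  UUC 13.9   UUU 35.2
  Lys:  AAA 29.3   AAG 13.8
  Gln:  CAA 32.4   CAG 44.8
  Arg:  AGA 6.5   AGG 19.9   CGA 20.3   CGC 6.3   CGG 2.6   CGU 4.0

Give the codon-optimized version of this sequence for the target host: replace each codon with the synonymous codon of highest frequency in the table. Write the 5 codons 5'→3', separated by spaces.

CAG GAC AAA UUU CGA

Codon 1 (Gln): best is CAG at 44.8.
Codon 2 (Asp): best is GAC at 24.9.
Codon 3 (Lys): best is AAA at 29.3.
Codon 4 (Phe): best is UUU at 35.2.
Codon 5 (Arg): best is CGA at 20.3.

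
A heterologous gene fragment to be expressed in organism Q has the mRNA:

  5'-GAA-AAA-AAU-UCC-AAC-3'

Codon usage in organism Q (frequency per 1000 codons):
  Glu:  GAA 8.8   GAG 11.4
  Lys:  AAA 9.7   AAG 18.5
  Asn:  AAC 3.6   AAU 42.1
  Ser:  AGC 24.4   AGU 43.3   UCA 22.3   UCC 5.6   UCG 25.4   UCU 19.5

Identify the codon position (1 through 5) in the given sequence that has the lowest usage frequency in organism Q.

5

Codon 1 GAA (Glu): 8.8 per 1000.
Codon 2 AAA (Lys): 9.7 per 1000.
Codon 3 AAU (Asn): 42.1 per 1000.
Codon 4 UCC (Ser): 5.6 per 1000.
Codon 5 AAC (Asn): 3.6 per 1000.
Lowest frequency is 3.6 at codon 5.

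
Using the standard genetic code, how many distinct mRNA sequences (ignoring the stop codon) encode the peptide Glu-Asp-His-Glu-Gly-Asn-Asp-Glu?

512

Glu: 2 codons.
Asp: 2 codons.
His: 2 codons.
Glu: 2 codons.
Gly: 4 codons.
Asn: 2 codons.
Asp: 2 codons.
Glu: 2 codons.
2 × 2 × 2 × 2 × 4 × 2 × 2 × 2 = 512.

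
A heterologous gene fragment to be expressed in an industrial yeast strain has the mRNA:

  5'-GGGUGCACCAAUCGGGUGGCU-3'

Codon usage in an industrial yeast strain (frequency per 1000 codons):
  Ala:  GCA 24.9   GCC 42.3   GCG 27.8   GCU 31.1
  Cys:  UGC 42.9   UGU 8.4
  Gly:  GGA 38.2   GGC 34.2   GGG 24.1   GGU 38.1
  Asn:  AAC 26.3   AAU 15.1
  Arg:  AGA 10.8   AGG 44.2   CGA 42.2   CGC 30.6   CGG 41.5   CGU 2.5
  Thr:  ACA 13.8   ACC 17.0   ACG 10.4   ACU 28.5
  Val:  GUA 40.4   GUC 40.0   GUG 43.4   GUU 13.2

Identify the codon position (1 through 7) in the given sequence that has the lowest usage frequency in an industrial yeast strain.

4

Codon 1 GGG (Gly): 24.1 per 1000.
Codon 2 UGC (Cys): 42.9 per 1000.
Codon 3 ACC (Thr): 17.0 per 1000.
Codon 4 AAU (Asn): 15.1 per 1000.
Codon 5 CGG (Arg): 41.5 per 1000.
Codon 6 GUG (Val): 43.4 per 1000.
Codon 7 GCU (Ala): 31.1 per 1000.
Lowest frequency is 15.1 at codon 4.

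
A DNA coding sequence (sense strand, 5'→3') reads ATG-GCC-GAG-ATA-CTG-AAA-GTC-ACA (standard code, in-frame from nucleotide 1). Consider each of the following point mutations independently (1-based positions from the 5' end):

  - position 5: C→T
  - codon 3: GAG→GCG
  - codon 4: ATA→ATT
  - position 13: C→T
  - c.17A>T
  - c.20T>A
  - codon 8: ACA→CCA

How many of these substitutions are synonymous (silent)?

Codon 2: GCC (Ala) → GTC (Val) — missense.
Codon 3: GAG (Glu) → GCG (Ala) — missense.
Codon 4: ATA (Ile) → ATT (Ile) — synonymous.
Codon 5: CTG (Leu) → TTG (Leu) — synonymous.
Codon 6: AAA (Lys) → ATA (Ile) — missense.
Codon 7: GTC (Val) → GAC (Asp) — missense.
Codon 8: ACA (Thr) → CCA (Pro) — missense.
Synonymous: 2 of 7.

2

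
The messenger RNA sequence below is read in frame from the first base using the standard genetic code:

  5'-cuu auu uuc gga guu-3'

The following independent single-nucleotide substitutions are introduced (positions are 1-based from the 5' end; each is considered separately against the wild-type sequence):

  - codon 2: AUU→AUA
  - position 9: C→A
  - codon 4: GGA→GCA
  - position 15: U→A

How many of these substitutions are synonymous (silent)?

Codon 2: AUU (Ile) → AUA (Ile) — synonymous.
Codon 3: UUC (Phe) → UUA (Leu) — missense.
Codon 4: GGA (Gly) → GCA (Ala) — missense.
Codon 5: GUU (Val) → GUA (Val) — synonymous.
Synonymous: 2 of 4.

2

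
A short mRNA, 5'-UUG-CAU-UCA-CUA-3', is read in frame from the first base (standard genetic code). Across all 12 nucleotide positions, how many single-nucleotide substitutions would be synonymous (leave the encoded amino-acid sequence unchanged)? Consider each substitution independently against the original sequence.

Codon 1 (UUG, Leu): 2 synonymous substitutions.
Codon 2 (CAU, His): 1 synonymous substitution.
Codon 3 (UCA, Ser): 3 synonymous substitutions.
Codon 4 (CUA, Leu): 4 synonymous substitutions.
Total: 2 + 1 + 3 + 4 = 10.

10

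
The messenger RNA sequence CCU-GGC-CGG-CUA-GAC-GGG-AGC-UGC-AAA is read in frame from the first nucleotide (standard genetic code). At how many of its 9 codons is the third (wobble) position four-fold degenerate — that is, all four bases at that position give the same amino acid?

5

Codon 1 CCU (Pro): third position 4-fold.
Codon 2 GGC (Gly): third position 4-fold.
Codon 3 CGG (Arg): third position 4-fold.
Codon 4 CUA (Leu): third position 4-fold.
Codon 5 GAC (Asp): third position 2-fold.
Codon 6 GGG (Gly): third position 4-fold.
Codon 7 AGC (Ser): third position 2-fold.
Codon 8 UGC (Cys): third position 2-fold.
Codon 9 AAA (Lys): third position 2-fold.
Four-fold degenerate third positions: 5.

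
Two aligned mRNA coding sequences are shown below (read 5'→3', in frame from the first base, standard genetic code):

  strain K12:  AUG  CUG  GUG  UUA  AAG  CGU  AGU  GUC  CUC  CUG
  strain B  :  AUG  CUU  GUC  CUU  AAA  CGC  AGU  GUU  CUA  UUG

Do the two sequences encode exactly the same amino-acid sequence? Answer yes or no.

Codon 1: AUG Met / AUG Met — identical.
Codon 2: CUG Leu / CUU Leu — synonymous.
Codon 3: GUG Val / GUC Val — synonymous.
Codon 4: UUA Leu / CUU Leu — synonymous.
Codon 5: AAG Lys / AAA Lys — synonymous.
Codon 6: CGU Arg / CGC Arg — synonymous.
Codon 7: AGU Ser / AGU Ser — identical.
Codon 8: GUC Val / GUU Val — synonymous.
Codon 9: CUC Leu / CUA Leu — synonymous.
Codon 10: CUG Leu / UUG Leu — synonymous.
Nonsynonymous differences: 0 → same protein.

yes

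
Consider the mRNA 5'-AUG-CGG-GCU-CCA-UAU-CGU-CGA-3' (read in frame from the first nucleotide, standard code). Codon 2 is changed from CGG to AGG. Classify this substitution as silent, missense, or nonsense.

Position 4 falls in codon 2: CGG → Arg.
After the substitution the codon is AGG → Arg.
Both encode Arg, so the change is synonymous.

silent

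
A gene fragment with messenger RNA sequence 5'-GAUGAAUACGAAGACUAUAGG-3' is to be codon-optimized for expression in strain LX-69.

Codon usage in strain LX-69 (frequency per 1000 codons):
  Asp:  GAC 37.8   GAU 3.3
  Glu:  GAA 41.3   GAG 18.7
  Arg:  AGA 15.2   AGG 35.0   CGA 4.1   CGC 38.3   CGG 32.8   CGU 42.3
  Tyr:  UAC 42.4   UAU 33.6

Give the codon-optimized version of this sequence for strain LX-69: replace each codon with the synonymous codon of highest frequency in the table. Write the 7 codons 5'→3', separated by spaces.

Codon 1 (Asp): best is GAC at 37.8.
Codon 2 (Glu): best is GAA at 41.3.
Codon 3 (Tyr): best is UAC at 42.4.
Codon 4 (Glu): best is GAA at 41.3.
Codon 5 (Asp): best is GAC at 37.8.
Codon 6 (Tyr): best is UAC at 42.4.
Codon 7 (Arg): best is CGU at 42.3.

GAC GAA UAC GAA GAC UAC CGU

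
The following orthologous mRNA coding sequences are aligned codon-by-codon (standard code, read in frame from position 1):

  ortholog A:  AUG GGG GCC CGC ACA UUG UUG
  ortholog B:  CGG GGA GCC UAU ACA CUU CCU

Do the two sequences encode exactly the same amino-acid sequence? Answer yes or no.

Codon 1: AUG Met / CGG Arg — nonsynonymous.
Codon 2: GGG Gly / GGA Gly — synonymous.
Codon 3: GCC Ala / GCC Ala — identical.
Codon 4: CGC Arg / UAU Tyr — nonsynonymous.
Codon 5: ACA Thr / ACA Thr — identical.
Codon 6: UUG Leu / CUU Leu — synonymous.
Codon 7: UUG Leu / CCU Pro — nonsynonymous.
Nonsynonymous differences: 3 → different protein.

no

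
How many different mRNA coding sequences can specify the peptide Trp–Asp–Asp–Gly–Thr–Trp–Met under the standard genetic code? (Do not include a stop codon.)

Trp: 1 codon.
Asp: 2 codons.
Asp: 2 codons.
Gly: 4 codons.
Thr: 4 codons.
Trp: 1 codon.
Met: 1 codon.
1 × 2 × 2 × 4 × 4 × 1 × 1 = 64.

64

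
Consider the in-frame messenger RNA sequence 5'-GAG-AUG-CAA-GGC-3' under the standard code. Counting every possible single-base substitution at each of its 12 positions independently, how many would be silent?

5

Codon 1 (GAG, Glu): 1 synonymous substitution.
Codon 2 (AUG, Met): 0 synonymous substitutions.
Codon 3 (CAA, Gln): 1 synonymous substitution.
Codon 4 (GGC, Gly): 3 synonymous substitutions.
Total: 1 + 0 + 1 + 3 = 5.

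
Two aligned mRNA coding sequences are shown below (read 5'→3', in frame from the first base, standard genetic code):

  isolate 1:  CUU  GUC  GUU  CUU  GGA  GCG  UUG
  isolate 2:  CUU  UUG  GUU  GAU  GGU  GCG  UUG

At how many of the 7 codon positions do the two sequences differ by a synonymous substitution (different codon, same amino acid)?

1

Codon 1: CUU Leu / CUU Leu — identical.
Codon 2: GUC Val / UUG Leu — nonsynonymous.
Codon 3: GUU Val / GUU Val — identical.
Codon 4: CUU Leu / GAU Asp — nonsynonymous.
Codon 5: GGA Gly / GGU Gly — synonymous.
Codon 6: GCG Ala / GCG Ala — identical.
Codon 7: UUG Leu / UUG Leu — identical.
Synonymous differences: 1.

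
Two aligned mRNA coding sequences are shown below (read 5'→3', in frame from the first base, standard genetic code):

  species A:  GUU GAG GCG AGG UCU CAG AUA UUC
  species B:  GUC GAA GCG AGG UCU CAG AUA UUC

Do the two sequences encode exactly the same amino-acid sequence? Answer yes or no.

yes

Codon 1: GUU Val / GUC Val — synonymous.
Codon 2: GAG Glu / GAA Glu — synonymous.
Codon 3: GCG Ala / GCG Ala — identical.
Codon 4: AGG Arg / AGG Arg — identical.
Codon 5: UCU Ser / UCU Ser — identical.
Codon 6: CAG Gln / CAG Gln — identical.
Codon 7: AUA Ile / AUA Ile — identical.
Codon 8: UUC Phe / UUC Phe — identical.
Nonsynonymous differences: 0 → same protein.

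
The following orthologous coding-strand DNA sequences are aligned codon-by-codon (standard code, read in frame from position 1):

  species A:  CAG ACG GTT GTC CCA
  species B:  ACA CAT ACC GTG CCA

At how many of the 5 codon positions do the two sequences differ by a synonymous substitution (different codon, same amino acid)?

Codon 1: CAG Gln / ACA Thr — nonsynonymous.
Codon 2: ACG Thr / CAT His — nonsynonymous.
Codon 3: GTT Val / ACC Thr — nonsynonymous.
Codon 4: GTC Val / GTG Val — synonymous.
Codon 5: CCA Pro / CCA Pro — identical.
Synonymous differences: 1.

1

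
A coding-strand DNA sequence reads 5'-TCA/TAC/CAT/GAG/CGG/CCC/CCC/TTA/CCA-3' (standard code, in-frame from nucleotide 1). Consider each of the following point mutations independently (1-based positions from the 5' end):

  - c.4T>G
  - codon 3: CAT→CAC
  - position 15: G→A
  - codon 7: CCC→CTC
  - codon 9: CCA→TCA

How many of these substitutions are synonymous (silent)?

Codon 2: TAC (Tyr) → GAC (Asp) — missense.
Codon 3: CAT (His) → CAC (His) — synonymous.
Codon 5: CGG (Arg) → CGA (Arg) — synonymous.
Codon 7: CCC (Pro) → CTC (Leu) — missense.
Codon 9: CCA (Pro) → TCA (Ser) — missense.
Synonymous: 2 of 5.

2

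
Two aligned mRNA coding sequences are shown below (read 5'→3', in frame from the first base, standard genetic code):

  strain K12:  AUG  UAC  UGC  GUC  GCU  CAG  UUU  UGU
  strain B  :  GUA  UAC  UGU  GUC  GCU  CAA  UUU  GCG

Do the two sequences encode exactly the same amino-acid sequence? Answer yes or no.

no

Codon 1: AUG Met / GUA Val — nonsynonymous.
Codon 2: UAC Tyr / UAC Tyr — identical.
Codon 3: UGC Cys / UGU Cys — synonymous.
Codon 4: GUC Val / GUC Val — identical.
Codon 5: GCU Ala / GCU Ala — identical.
Codon 6: CAG Gln / CAA Gln — synonymous.
Codon 7: UUU Phe / UUU Phe — identical.
Codon 8: UGU Cys / GCG Ala — nonsynonymous.
Nonsynonymous differences: 2 → different protein.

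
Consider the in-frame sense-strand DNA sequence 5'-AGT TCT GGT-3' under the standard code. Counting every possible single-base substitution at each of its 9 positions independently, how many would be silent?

7

Codon 1 (AGT, Ser): 1 synonymous substitution.
Codon 2 (TCT, Ser): 3 synonymous substitutions.
Codon 3 (GGT, Gly): 3 synonymous substitutions.
Total: 1 + 3 + 3 = 7.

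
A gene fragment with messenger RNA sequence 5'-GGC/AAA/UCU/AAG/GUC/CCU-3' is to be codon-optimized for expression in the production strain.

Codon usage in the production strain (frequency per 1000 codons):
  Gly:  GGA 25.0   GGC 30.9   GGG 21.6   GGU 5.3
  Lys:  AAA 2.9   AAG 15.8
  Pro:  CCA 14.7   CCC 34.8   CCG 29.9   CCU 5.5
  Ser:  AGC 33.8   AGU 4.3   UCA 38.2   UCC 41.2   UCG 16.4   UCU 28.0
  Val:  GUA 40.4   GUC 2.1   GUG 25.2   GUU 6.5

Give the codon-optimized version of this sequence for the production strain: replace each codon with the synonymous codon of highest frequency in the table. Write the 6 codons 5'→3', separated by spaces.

Codon 1 (Gly): best is GGC at 30.9.
Codon 2 (Lys): best is AAG at 15.8.
Codon 3 (Ser): best is UCC at 41.2.
Codon 4 (Lys): best is AAG at 15.8.
Codon 5 (Val): best is GUA at 40.4.
Codon 6 (Pro): best is CCC at 34.8.

GGC AAG UCC AAG GUA CCC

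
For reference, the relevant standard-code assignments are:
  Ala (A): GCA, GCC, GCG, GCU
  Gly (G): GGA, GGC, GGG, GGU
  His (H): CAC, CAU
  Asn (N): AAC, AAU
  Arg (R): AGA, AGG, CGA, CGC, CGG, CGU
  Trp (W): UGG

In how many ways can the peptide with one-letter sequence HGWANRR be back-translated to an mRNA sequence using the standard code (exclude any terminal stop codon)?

His: 2 codons.
Gly: 4 codons.
Trp: 1 codon.
Ala: 4 codons.
Asn: 2 codons.
Arg: 6 codons.
Arg: 6 codons.
2 × 4 × 1 × 4 × 2 × 6 × 6 = 2304.

2304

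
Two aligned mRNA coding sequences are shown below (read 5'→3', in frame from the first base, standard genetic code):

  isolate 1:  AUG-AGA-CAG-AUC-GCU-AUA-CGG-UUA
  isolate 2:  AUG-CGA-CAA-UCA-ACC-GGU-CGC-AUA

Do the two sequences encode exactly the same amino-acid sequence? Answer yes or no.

no

Codon 1: AUG Met / AUG Met — identical.
Codon 2: AGA Arg / CGA Arg — synonymous.
Codon 3: CAG Gln / CAA Gln — synonymous.
Codon 4: AUC Ile / UCA Ser — nonsynonymous.
Codon 5: GCU Ala / ACC Thr — nonsynonymous.
Codon 6: AUA Ile / GGU Gly — nonsynonymous.
Codon 7: CGG Arg / CGC Arg — synonymous.
Codon 8: UUA Leu / AUA Ile — nonsynonymous.
Nonsynonymous differences: 4 → different protein.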